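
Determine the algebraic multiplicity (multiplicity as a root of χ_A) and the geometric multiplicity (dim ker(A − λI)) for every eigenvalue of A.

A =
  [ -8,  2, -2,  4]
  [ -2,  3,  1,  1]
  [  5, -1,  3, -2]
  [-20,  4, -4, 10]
λ = 2: alg = 4, geom = 2

Step 1 — factor the characteristic polynomial to read off the algebraic multiplicities:
  χ_A(x) = (x - 2)^4

Step 2 — compute geometric multiplicities via the rank-nullity identity g(λ) = n − rank(A − λI):
  rank(A − (2)·I) = 2, so dim ker(A − (2)·I) = n − 2 = 2

Summary:
  λ = 2: algebraic multiplicity = 4, geometric multiplicity = 2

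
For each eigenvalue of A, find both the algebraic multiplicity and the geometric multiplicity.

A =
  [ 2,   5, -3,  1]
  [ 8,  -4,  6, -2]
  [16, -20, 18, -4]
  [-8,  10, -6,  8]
λ = 6: alg = 4, geom = 3

Step 1 — factor the characteristic polynomial to read off the algebraic multiplicities:
  χ_A(x) = (x - 6)^4

Step 2 — compute geometric multiplicities via the rank-nullity identity g(λ) = n − rank(A − λI):
  rank(A − (6)·I) = 1, so dim ker(A − (6)·I) = n − 1 = 3

Summary:
  λ = 6: algebraic multiplicity = 4, geometric multiplicity = 3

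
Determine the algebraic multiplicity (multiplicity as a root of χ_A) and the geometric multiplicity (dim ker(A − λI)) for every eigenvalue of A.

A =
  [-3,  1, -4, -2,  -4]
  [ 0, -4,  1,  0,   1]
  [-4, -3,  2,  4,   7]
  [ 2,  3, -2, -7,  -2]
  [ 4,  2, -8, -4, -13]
λ = -5: alg = 5, geom = 3

Step 1 — factor the characteristic polynomial to read off the algebraic multiplicities:
  χ_A(x) = (x + 5)^5

Step 2 — compute geometric multiplicities via the rank-nullity identity g(λ) = n − rank(A − λI):
  rank(A − (-5)·I) = 2, so dim ker(A − (-5)·I) = n − 2 = 3

Summary:
  λ = -5: algebraic multiplicity = 5, geometric multiplicity = 3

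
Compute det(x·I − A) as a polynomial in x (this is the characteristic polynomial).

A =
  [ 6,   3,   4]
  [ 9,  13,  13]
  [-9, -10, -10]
x^3 - 9*x^2 + 27*x - 27

Expanding det(x·I − A) (e.g. by cofactor expansion or by noting that A is similar to its Jordan form J, which has the same characteristic polynomial as A) gives
  χ_A(x) = x^3 - 9*x^2 + 27*x - 27
which factors as (x - 3)^3. The eigenvalues (with algebraic multiplicities) are λ = 3 with multiplicity 3.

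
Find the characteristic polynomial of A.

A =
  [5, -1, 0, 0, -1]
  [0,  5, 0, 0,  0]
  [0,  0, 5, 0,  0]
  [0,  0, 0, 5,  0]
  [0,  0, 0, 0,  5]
x^5 - 25*x^4 + 250*x^3 - 1250*x^2 + 3125*x - 3125

Expanding det(x·I − A) (e.g. by cofactor expansion or by noting that A is similar to its Jordan form J, which has the same characteristic polynomial as A) gives
  χ_A(x) = x^5 - 25*x^4 + 250*x^3 - 1250*x^2 + 3125*x - 3125
which factors as (x - 5)^5. The eigenvalues (with algebraic multiplicities) are λ = 5 with multiplicity 5.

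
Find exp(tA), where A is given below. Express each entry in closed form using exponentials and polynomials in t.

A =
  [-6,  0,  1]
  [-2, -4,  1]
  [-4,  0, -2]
e^{tA} =
  [-2*t*exp(-4*t) + exp(-4*t), 0, t*exp(-4*t)]
  [-2*t*exp(-4*t), exp(-4*t), t*exp(-4*t)]
  [-4*t*exp(-4*t), 0, 2*t*exp(-4*t) + exp(-4*t)]

Strategy: write A = P · J · P⁻¹ where J is a Jordan canonical form, so e^{tA} = P · e^{tJ} · P⁻¹, and e^{tJ} can be computed block-by-block.

A has Jordan form
J =
  [-4,  1,  0]
  [ 0, -4,  0]
  [ 0,  0, -4]
(up to reordering of blocks).

Per-block formulas:
  For a 1×1 block at λ = -4: exp(t · [-4]) = [e^(-4t)].
  For a 2×2 Jordan block J_2(-4): exp(t · J_2(-4)) = e^(-4t)·(I + t·N), where N is the 2×2 nilpotent shift.

After assembling e^{tJ} and conjugating by P, we get:

e^{tA} =
  [-2*t*exp(-4*t) + exp(-4*t), 0, t*exp(-4*t)]
  [-2*t*exp(-4*t), exp(-4*t), t*exp(-4*t)]
  [-4*t*exp(-4*t), 0, 2*t*exp(-4*t) + exp(-4*t)]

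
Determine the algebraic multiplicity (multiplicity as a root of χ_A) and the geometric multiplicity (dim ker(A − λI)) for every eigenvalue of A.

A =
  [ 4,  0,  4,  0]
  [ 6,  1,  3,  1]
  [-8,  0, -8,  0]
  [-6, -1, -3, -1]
λ = -4: alg = 1, geom = 1; λ = 0: alg = 3, geom = 2

Step 1 — factor the characteristic polynomial to read off the algebraic multiplicities:
  χ_A(x) = x^3*(x + 4)

Step 2 — compute geometric multiplicities via the rank-nullity identity g(λ) = n − rank(A − λI):
  rank(A − (-4)·I) = 3, so dim ker(A − (-4)·I) = n − 3 = 1
  rank(A − (0)·I) = 2, so dim ker(A − (0)·I) = n − 2 = 2

Summary:
  λ = -4: algebraic multiplicity = 1, geometric multiplicity = 1
  λ = 0: algebraic multiplicity = 3, geometric multiplicity = 2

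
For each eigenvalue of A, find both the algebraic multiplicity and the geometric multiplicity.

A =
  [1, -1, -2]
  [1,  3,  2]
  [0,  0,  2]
λ = 2: alg = 3, geom = 2

Step 1 — factor the characteristic polynomial to read off the algebraic multiplicities:
  χ_A(x) = (x - 2)^3

Step 2 — compute geometric multiplicities via the rank-nullity identity g(λ) = n − rank(A − λI):
  rank(A − (2)·I) = 1, so dim ker(A − (2)·I) = n − 1 = 2

Summary:
  λ = 2: algebraic multiplicity = 3, geometric multiplicity = 2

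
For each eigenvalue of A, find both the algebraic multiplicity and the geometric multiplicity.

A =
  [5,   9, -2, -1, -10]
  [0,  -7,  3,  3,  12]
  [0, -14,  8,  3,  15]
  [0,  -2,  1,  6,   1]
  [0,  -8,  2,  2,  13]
λ = 5: alg = 5, geom = 2

Step 1 — factor the characteristic polynomial to read off the algebraic multiplicities:
  χ_A(x) = (x - 5)^5

Step 2 — compute geometric multiplicities via the rank-nullity identity g(λ) = n − rank(A − λI):
  rank(A − (5)·I) = 3, so dim ker(A − (5)·I) = n − 3 = 2

Summary:
  λ = 5: algebraic multiplicity = 5, geometric multiplicity = 2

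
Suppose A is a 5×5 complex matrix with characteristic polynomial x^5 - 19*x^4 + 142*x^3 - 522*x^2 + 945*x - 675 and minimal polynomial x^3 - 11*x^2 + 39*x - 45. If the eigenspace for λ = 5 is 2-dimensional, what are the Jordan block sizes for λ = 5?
Block sizes for λ = 5: [1, 1]

Step 1 — from the characteristic polynomial, algebraic multiplicity of λ = 5 is 2. From dim ker(A − (5)·I) = 2, there are exactly 2 Jordan blocks for λ = 5.
Step 2 — from the minimal polynomial, the factor (x − 5) tells us the largest block for λ = 5 has size 1.
Step 3 — with total size 2, 2 blocks, and largest block 1, the block sizes (in nonincreasing order) are [1, 1].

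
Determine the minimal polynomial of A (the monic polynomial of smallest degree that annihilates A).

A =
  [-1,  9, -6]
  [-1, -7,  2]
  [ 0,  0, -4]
x^2 + 8*x + 16

The characteristic polynomial is χ_A(x) = (x + 4)^3, so the eigenvalues are known. The minimal polynomial is
  m_A(x) = Π_λ (x − λ)^{k_λ}
where k_λ is the size of the *largest* Jordan block for λ (equivalently, the smallest k with (A − λI)^k v = 0 for every generalised eigenvector v of λ).

  λ = -4: largest Jordan block has size 2, contributing (x + 4)^2

So m_A(x) = (x + 4)^2 = x^2 + 8*x + 16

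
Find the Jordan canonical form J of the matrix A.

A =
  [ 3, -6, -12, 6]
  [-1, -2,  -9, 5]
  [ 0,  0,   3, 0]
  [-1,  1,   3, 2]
J_1(-3) ⊕ J_2(3) ⊕ J_1(3)

The characteristic polynomial is
  det(x·I − A) = x^4 - 6*x^3 + 54*x - 81 = (x - 3)^3*(x + 3)

Eigenvalues and multiplicities (the geometric multiplicity of λ is n − rank(A − λI), which equals the number of Jordan blocks for λ):
  λ = -3: algebraic multiplicity = 1, geometric multiplicity = 1
  λ = 3: algebraic multiplicity = 3, geometric multiplicity = 2

Determining the block sizes for each eigenvalue:
  λ = -3: one block (gm = 1), so the single block has size am = 1 → block sizes [1]
  λ = 3: 2 blocks summing to 3 forces exactly one block of size 2 and the rest size 1 → block sizes [2, 1]

Assembling the blocks gives a Jordan form
J =
  [-3, 0, 0, 0]
  [ 0, 3, 1, 0]
  [ 0, 0, 3, 0]
  [ 0, 0, 0, 3]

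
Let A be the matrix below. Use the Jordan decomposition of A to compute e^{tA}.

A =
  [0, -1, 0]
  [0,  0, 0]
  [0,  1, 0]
e^{tA} =
  [1, -t, 0]
  [0, 1, 0]
  [0, t, 1]

Strategy: write A = P · J · P⁻¹ where J is a Jordan canonical form, so e^{tA} = P · e^{tJ} · P⁻¹, and e^{tJ} can be computed block-by-block.

A has Jordan form
J =
  [0, 1, 0]
  [0, 0, 0]
  [0, 0, 0]
(up to reordering of blocks).

Per-block formulas:
  For a 1×1 block at λ = 0: exp(t · [0]) = [e^(0t)].
  For a 2×2 Jordan block J_2(0): exp(t · J_2(0)) = e^(0t)·(I + t·N), where N is the 2×2 nilpotent shift.

After assembling e^{tJ} and conjugating by P, we get:

e^{tA} =
  [1, -t, 0]
  [0, 1, 0]
  [0, t, 1]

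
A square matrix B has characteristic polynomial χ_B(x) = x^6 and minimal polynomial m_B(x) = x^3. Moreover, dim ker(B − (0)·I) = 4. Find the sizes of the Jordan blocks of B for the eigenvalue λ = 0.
Block sizes for λ = 0: [3, 1, 1, 1]

Step 1 — from the characteristic polynomial, algebraic multiplicity of λ = 0 is 6. From dim ker(B − (0)·I) = 4, there are exactly 4 Jordan blocks for λ = 0.
Step 2 — from the minimal polynomial, the factor (x − 0)^3 tells us the largest block for λ = 0 has size 3.
Step 3 — with total size 6, 4 blocks, and largest block 3, the block sizes (in nonincreasing order) are [3, 1, 1, 1].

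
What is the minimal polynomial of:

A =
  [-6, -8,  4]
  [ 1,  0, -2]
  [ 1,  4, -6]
x^2 + 8*x + 16

The characteristic polynomial is χ_A(x) = (x + 4)^3, so the eigenvalues are known. The minimal polynomial is
  m_A(x) = Π_λ (x − λ)^{k_λ}
where k_λ is the size of the *largest* Jordan block for λ (equivalently, the smallest k with (A − λI)^k v = 0 for every generalised eigenvector v of λ).

  λ = -4: largest Jordan block has size 2, contributing (x + 4)^2

So m_A(x) = (x + 4)^2 = x^2 + 8*x + 16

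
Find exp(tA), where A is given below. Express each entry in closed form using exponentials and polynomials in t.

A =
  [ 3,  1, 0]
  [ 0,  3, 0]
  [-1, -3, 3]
e^{tA} =
  [exp(3*t), t*exp(3*t), 0]
  [0, exp(3*t), 0]
  [-t*exp(3*t), -t^2*exp(3*t)/2 - 3*t*exp(3*t), exp(3*t)]

Strategy: write A = P · J · P⁻¹ where J is a Jordan canonical form, so e^{tA} = P · e^{tJ} · P⁻¹, and e^{tJ} can be computed block-by-block.

A has Jordan form
J =
  [3, 1, 0]
  [0, 3, 1]
  [0, 0, 3]
(up to reordering of blocks).

Per-block formulas:
  For a 3×3 Jordan block J_3(3): exp(t · J_3(3)) = e^(3t)·(I + t·N + (t^2/2)·N^2), where N is the 3×3 nilpotent shift.

After assembling e^{tJ} and conjugating by P, we get:

e^{tA} =
  [exp(3*t), t*exp(3*t), 0]
  [0, exp(3*t), 0]
  [-t*exp(3*t), -t^2*exp(3*t)/2 - 3*t*exp(3*t), exp(3*t)]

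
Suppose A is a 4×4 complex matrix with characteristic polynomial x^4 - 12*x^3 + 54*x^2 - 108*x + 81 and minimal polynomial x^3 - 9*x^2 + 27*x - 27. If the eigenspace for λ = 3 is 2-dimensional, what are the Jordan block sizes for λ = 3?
Block sizes for λ = 3: [3, 1]

Step 1 — from the characteristic polynomial, algebraic multiplicity of λ = 3 is 4. From dim ker(A − (3)·I) = 2, there are exactly 2 Jordan blocks for λ = 3.
Step 2 — from the minimal polynomial, the factor (x − 3)^3 tells us the largest block for λ = 3 has size 3.
Step 3 — with total size 4, 2 blocks, and largest block 3, the block sizes (in nonincreasing order) are [3, 1].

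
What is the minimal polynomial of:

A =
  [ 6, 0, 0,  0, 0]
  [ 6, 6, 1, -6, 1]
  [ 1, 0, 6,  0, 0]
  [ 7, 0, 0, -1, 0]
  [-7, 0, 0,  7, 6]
x^4 - 17*x^3 + 90*x^2 - 108*x - 216

The characteristic polynomial is χ_A(x) = (x - 6)^4*(x + 1), so the eigenvalues are known. The minimal polynomial is
  m_A(x) = Π_λ (x − λ)^{k_λ}
where k_λ is the size of the *largest* Jordan block for λ (equivalently, the smallest k with (A − λI)^k v = 0 for every generalised eigenvector v of λ).

  λ = -1: largest Jordan block has size 1, contributing (x + 1)
  λ = 6: largest Jordan block has size 3, contributing (x − 6)^3

So m_A(x) = (x - 6)^3*(x + 1) = x^4 - 17*x^3 + 90*x^2 - 108*x - 216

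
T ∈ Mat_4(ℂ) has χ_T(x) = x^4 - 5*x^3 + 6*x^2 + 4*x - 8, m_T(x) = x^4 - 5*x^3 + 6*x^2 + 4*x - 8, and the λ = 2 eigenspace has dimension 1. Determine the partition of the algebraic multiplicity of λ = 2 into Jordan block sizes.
Block sizes for λ = 2: [3]

Step 1 — from the characteristic polynomial, algebraic multiplicity of λ = 2 is 3. From dim ker(T − (2)·I) = 1, there are exactly 1 Jordan blocks for λ = 2.
Step 2 — from the minimal polynomial, the factor (x − 2)^3 tells us the largest block for λ = 2 has size 3.
Step 3 — with total size 3, 1 blocks, and largest block 3, the block sizes (in nonincreasing order) are [3].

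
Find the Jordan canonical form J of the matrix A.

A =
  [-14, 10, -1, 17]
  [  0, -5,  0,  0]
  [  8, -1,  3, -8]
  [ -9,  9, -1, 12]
J_2(-5) ⊕ J_2(3)

The characteristic polynomial is
  det(x·I − A) = x^4 + 4*x^3 - 26*x^2 - 60*x + 225 = (x - 3)^2*(x + 5)^2

Eigenvalues and multiplicities (the geometric multiplicity of λ is n − rank(A − λI), which equals the number of Jordan blocks for λ):
  λ = -5: algebraic multiplicity = 2, geometric multiplicity = 1
  λ = 3: algebraic multiplicity = 2, geometric multiplicity = 1

Determining the block sizes for each eigenvalue:
  λ = -5: one block (gm = 1), so the single block has size am = 2 → block sizes [2]
  λ = 3: one block (gm = 1), so the single block has size am = 2 → block sizes [2]

Assembling the blocks gives a Jordan form
J =
  [-5,  1, 0, 0]
  [ 0, -5, 0, 0]
  [ 0,  0, 3, 1]
  [ 0,  0, 0, 3]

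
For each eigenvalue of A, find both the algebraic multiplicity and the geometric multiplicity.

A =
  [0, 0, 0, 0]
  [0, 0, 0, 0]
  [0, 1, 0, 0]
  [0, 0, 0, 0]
λ = 0: alg = 4, geom = 3

Step 1 — factor the characteristic polynomial to read off the algebraic multiplicities:
  χ_A(x) = x^4

Step 2 — compute geometric multiplicities via the rank-nullity identity g(λ) = n − rank(A − λI):
  rank(A − (0)·I) = 1, so dim ker(A − (0)·I) = n − 1 = 3

Summary:
  λ = 0: algebraic multiplicity = 4, geometric multiplicity = 3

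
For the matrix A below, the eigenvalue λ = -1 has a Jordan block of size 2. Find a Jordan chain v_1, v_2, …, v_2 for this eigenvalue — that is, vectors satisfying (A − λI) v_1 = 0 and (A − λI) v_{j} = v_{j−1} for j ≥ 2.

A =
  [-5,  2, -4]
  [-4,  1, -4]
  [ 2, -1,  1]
A Jordan chain for λ = -1 of length 2:
v_1 = (-4, -4, 2)ᵀ
v_2 = (1, 0, 0)ᵀ

Let N = A − (-1)·I. We want v_2 with N^2 v_2 = 0 but N^1 v_2 ≠ 0; then v_{j-1} := N · v_j for j = 2, …, 2.

Pick v_2 = (1, 0, 0)ᵀ.
Then v_1 = N · v_2 = (-4, -4, 2)ᵀ.

Sanity check: (A − (-1)·I) v_1 = (0, 0, 0)ᵀ = 0. ✓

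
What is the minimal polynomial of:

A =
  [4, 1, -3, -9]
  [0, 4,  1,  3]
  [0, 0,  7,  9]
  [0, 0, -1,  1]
x^3 - 12*x^2 + 48*x - 64

The characteristic polynomial is χ_A(x) = (x - 4)^4, so the eigenvalues are known. The minimal polynomial is
  m_A(x) = Π_λ (x − λ)^{k_λ}
where k_λ is the size of the *largest* Jordan block for λ (equivalently, the smallest k with (A − λI)^k v = 0 for every generalised eigenvector v of λ).

  λ = 4: largest Jordan block has size 3, contributing (x − 4)^3

So m_A(x) = (x - 4)^3 = x^3 - 12*x^2 + 48*x - 64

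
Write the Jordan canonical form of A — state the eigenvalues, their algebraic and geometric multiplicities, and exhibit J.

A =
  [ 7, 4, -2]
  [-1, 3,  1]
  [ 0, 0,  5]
J_2(5) ⊕ J_1(5)

The characteristic polynomial is
  det(x·I − A) = x^3 - 15*x^2 + 75*x - 125 = (x - 5)^3

Eigenvalues and multiplicities (the geometric multiplicity of λ is n − rank(A − λI), which equals the number of Jordan blocks for λ):
  λ = 5: algebraic multiplicity = 3, geometric multiplicity = 2

Determining the block sizes for each eigenvalue:
  λ = 5: 2 blocks summing to 3 forces exactly one block of size 2 and the rest size 1 → block sizes [2, 1]

Assembling the blocks gives a Jordan form
J =
  [5, 1, 0]
  [0, 5, 0]
  [0, 0, 5]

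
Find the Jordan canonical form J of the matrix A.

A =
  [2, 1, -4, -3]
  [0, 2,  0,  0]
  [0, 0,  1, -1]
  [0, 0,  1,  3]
J_3(2) ⊕ J_1(2)

The characteristic polynomial is
  det(x·I − A) = x^4 - 8*x^3 + 24*x^2 - 32*x + 16 = (x - 2)^4

Eigenvalues and multiplicities (the geometric multiplicity of λ is n − rank(A − λI), which equals the number of Jordan blocks for λ):
  λ = 2: algebraic multiplicity = 4, geometric multiplicity = 2

Determining the block sizes for each eigenvalue:
  λ = 2: with am = 4 and gm = 2, the partition is not yet determined (e.g. several partitions of 4 into 2 parts exist). Let N = A − (2)·I. Computing rank(N^1) = 2, rank(N^2) = 1, rank(N^3) = 0; the number of blocks of size ≥ j is rank(N^{j−1}) − rank(N^j), giving [2, 1, 1]. So we have 1 block(s) of size 3, 1 block(s) of size 1 → block sizes [3, 1]

Assembling the blocks gives a Jordan form
J =
  [2, 1, 0, 0]
  [0, 2, 1, 0]
  [0, 0, 2, 0]
  [0, 0, 0, 2]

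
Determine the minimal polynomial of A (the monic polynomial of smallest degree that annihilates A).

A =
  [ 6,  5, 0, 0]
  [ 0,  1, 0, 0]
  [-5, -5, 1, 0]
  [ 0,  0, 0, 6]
x^2 - 7*x + 6

The characteristic polynomial is χ_A(x) = (x - 6)^2*(x - 1)^2, so the eigenvalues are known. The minimal polynomial is
  m_A(x) = Π_λ (x − λ)^{k_λ}
where k_λ is the size of the *largest* Jordan block for λ (equivalently, the smallest k with (A − λI)^k v = 0 for every generalised eigenvector v of λ).

  λ = 1: largest Jordan block has size 1, contributing (x − 1)
  λ = 6: largest Jordan block has size 1, contributing (x − 6)

So m_A(x) = (x - 6)*(x - 1) = x^2 - 7*x + 6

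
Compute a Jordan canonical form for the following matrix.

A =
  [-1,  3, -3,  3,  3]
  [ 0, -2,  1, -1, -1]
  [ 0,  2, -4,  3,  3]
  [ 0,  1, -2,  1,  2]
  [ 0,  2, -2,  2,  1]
J_3(-1) ⊕ J_1(-1) ⊕ J_1(-1)

The characteristic polynomial is
  det(x·I − A) = x^5 + 5*x^4 + 10*x^3 + 10*x^2 + 5*x + 1 = (x + 1)^5

Eigenvalues and multiplicities (the geometric multiplicity of λ is n − rank(A − λI), which equals the number of Jordan blocks for λ):
  λ = -1: algebraic multiplicity = 5, geometric multiplicity = 3

Determining the block sizes for each eigenvalue:
  λ = -1: with am = 5 and gm = 3, the partition is not yet determined (e.g. several partitions of 5 into 3 parts exist). Let N = A − (-1)·I. Computing rank(N^1) = 2, rank(N^2) = 1, rank(N^3) = 0; the number of blocks of size ≥ j is rank(N^{j−1}) − rank(N^j), giving [3, 1, 1]. So we have 1 block(s) of size 3, 2 block(s) of size 1 → block sizes [3, 1, 1]

Assembling the blocks gives a Jordan form
J =
  [-1,  1,  0,  0,  0]
  [ 0, -1,  1,  0,  0]
  [ 0,  0, -1,  0,  0]
  [ 0,  0,  0, -1,  0]
  [ 0,  0,  0,  0, -1]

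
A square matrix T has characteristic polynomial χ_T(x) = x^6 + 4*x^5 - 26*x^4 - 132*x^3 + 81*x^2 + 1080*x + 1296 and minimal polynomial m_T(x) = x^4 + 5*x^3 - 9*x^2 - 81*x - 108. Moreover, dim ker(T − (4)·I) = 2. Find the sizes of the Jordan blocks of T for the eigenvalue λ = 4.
Block sizes for λ = 4: [1, 1]

Step 1 — from the characteristic polynomial, algebraic multiplicity of λ = 4 is 2. From dim ker(T − (4)·I) = 2, there are exactly 2 Jordan blocks for λ = 4.
Step 2 — from the minimal polynomial, the factor (x − 4) tells us the largest block for λ = 4 has size 1.
Step 3 — with total size 2, 2 blocks, and largest block 1, the block sizes (in nonincreasing order) are [1, 1].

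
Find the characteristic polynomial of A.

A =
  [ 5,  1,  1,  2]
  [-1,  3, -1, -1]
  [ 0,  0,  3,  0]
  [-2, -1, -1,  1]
x^4 - 12*x^3 + 54*x^2 - 108*x + 81

Expanding det(x·I − A) (e.g. by cofactor expansion or by noting that A is similar to its Jordan form J, which has the same characteristic polynomial as A) gives
  χ_A(x) = x^4 - 12*x^3 + 54*x^2 - 108*x + 81
which factors as (x - 3)^4. The eigenvalues (with algebraic multiplicities) are λ = 3 with multiplicity 4.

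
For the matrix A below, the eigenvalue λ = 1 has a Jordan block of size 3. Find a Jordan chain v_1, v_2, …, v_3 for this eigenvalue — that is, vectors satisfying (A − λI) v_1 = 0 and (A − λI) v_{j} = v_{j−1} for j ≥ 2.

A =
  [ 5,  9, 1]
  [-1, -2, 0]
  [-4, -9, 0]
A Jordan chain for λ = 1 of length 3:
v_1 = (3, -1, -3)ᵀ
v_2 = (4, -1, -4)ᵀ
v_3 = (1, 0, 0)ᵀ

Let N = A − (1)·I. We want v_3 with N^3 v_3 = 0 but N^2 v_3 ≠ 0; then v_{j-1} := N · v_j for j = 3, …, 2.

Pick v_3 = (1, 0, 0)ᵀ.
Then v_2 = N · v_3 = (4, -1, -4)ᵀ.
Then v_1 = N · v_2 = (3, -1, -3)ᵀ.

Sanity check: (A − (1)·I) v_1 = (0, 0, 0)ᵀ = 0. ✓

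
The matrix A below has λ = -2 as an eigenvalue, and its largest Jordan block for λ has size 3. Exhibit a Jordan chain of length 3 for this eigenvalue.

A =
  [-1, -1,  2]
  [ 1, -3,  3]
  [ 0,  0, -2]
A Jordan chain for λ = -2 of length 3:
v_1 = (-1, -1, 0)ᵀ
v_2 = (2, 3, 0)ᵀ
v_3 = (0, 0, 1)ᵀ

Let N = A − (-2)·I. We want v_3 with N^3 v_3 = 0 but N^2 v_3 ≠ 0; then v_{j-1} := N · v_j for j = 3, …, 2.

Pick v_3 = (0, 0, 1)ᵀ.
Then v_2 = N · v_3 = (2, 3, 0)ᵀ.
Then v_1 = N · v_2 = (-1, -1, 0)ᵀ.

Sanity check: (A − (-2)·I) v_1 = (0, 0, 0)ᵀ = 0. ✓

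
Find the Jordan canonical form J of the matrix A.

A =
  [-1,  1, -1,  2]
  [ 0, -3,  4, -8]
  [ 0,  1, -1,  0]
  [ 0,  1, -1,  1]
J_3(-1) ⊕ J_1(-1)

The characteristic polynomial is
  det(x·I − A) = x^4 + 4*x^3 + 6*x^2 + 4*x + 1 = (x + 1)^4

Eigenvalues and multiplicities (the geometric multiplicity of λ is n − rank(A − λI), which equals the number of Jordan blocks for λ):
  λ = -1: algebraic multiplicity = 4, geometric multiplicity = 2

Determining the block sizes for each eigenvalue:
  λ = -1: with am = 4 and gm = 2, the partition is not yet determined (e.g. several partitions of 4 into 2 parts exist). Let N = A − (-1)·I. Computing rank(N^1) = 2, rank(N^2) = 1, rank(N^3) = 0; the number of blocks of size ≥ j is rank(N^{j−1}) − rank(N^j), giving [2, 1, 1]. So we have 1 block(s) of size 3, 1 block(s) of size 1 → block sizes [3, 1]

Assembling the blocks gives a Jordan form
J =
  [-1,  1,  0,  0]
  [ 0, -1,  1,  0]
  [ 0,  0, -1,  0]
  [ 0,  0,  0, -1]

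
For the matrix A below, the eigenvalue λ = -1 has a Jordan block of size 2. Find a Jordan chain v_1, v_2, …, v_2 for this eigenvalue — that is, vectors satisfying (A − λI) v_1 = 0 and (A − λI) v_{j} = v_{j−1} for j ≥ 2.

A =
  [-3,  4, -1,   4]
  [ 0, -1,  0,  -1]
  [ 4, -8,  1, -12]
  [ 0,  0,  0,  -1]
A Jordan chain for λ = -1 of length 2:
v_1 = (-2, 0, 4, 0)ᵀ
v_2 = (1, 0, 0, 0)ᵀ

Let N = A − (-1)·I. We want v_2 with N^2 v_2 = 0 but N^1 v_2 ≠ 0; then v_{j-1} := N · v_j for j = 2, …, 2.

Pick v_2 = (1, 0, 0, 0)ᵀ.
Then v_1 = N · v_2 = (-2, 0, 4, 0)ᵀ.

Sanity check: (A − (-1)·I) v_1 = (0, 0, 0, 0)ᵀ = 0. ✓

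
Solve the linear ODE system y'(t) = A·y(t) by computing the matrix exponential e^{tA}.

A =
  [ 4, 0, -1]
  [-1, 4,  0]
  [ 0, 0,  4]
e^{tA} =
  [exp(4*t), 0, -t*exp(4*t)]
  [-t*exp(4*t), exp(4*t), t^2*exp(4*t)/2]
  [0, 0, exp(4*t)]

Strategy: write A = P · J · P⁻¹ where J is a Jordan canonical form, so e^{tA} = P · e^{tJ} · P⁻¹, and e^{tJ} can be computed block-by-block.

A has Jordan form
J =
  [4, 1, 0]
  [0, 4, 1]
  [0, 0, 4]
(up to reordering of blocks).

Per-block formulas:
  For a 3×3 Jordan block J_3(4): exp(t · J_3(4)) = e^(4t)·(I + t·N + (t^2/2)·N^2), where N is the 3×3 nilpotent shift.

After assembling e^{tJ} and conjugating by P, we get:

e^{tA} =
  [exp(4*t), 0, -t*exp(4*t)]
  [-t*exp(4*t), exp(4*t), t^2*exp(4*t)/2]
  [0, 0, exp(4*t)]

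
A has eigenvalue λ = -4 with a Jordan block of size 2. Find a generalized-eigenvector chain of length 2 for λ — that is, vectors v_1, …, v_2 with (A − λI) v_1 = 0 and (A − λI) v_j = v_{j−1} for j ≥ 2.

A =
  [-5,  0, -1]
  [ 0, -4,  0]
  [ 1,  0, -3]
A Jordan chain for λ = -4 of length 2:
v_1 = (-1, 0, 1)ᵀ
v_2 = (1, 0, 0)ᵀ

Let N = A − (-4)·I. We want v_2 with N^2 v_2 = 0 but N^1 v_2 ≠ 0; then v_{j-1} := N · v_j for j = 2, …, 2.

Pick v_2 = (1, 0, 0)ᵀ.
Then v_1 = N · v_2 = (-1, 0, 1)ᵀ.

Sanity check: (A − (-4)·I) v_1 = (0, 0, 0)ᵀ = 0. ✓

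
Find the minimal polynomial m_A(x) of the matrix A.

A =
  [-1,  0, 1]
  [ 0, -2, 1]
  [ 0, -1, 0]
x^3 + 3*x^2 + 3*x + 1

The characteristic polynomial is χ_A(x) = (x + 1)^3, so the eigenvalues are known. The minimal polynomial is
  m_A(x) = Π_λ (x − λ)^{k_λ}
where k_λ is the size of the *largest* Jordan block for λ (equivalently, the smallest k with (A − λI)^k v = 0 for every generalised eigenvector v of λ).

  λ = -1: largest Jordan block has size 3, contributing (x + 1)^3

So m_A(x) = (x + 1)^3 = x^3 + 3*x^2 + 3*x + 1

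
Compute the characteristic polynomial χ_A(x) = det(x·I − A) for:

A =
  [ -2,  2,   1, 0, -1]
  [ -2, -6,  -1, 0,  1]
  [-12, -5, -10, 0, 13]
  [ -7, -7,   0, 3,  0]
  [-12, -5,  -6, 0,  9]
x^5 + 6*x^4 - 15*x^3 - 116*x^2 + 48*x + 576

Expanding det(x·I − A) (e.g. by cofactor expansion or by noting that A is similar to its Jordan form J, which has the same characteristic polynomial as A) gives
  χ_A(x) = x^5 + 6*x^4 - 15*x^3 - 116*x^2 + 48*x + 576
which factors as (x - 3)^2*(x + 4)^3. The eigenvalues (with algebraic multiplicities) are λ = -4 with multiplicity 3, λ = 3 with multiplicity 2.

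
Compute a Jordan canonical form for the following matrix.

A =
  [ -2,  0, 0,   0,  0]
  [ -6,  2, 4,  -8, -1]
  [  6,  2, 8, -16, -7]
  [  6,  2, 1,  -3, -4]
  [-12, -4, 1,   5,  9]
J_1(-2) ⊕ J_3(4) ⊕ J_1(4)

The characteristic polynomial is
  det(x·I − A) = x^5 - 14*x^4 + 64*x^3 - 64*x^2 - 256*x + 512 = (x - 4)^4*(x + 2)

Eigenvalues and multiplicities (the geometric multiplicity of λ is n − rank(A − λI), which equals the number of Jordan blocks for λ):
  λ = -2: algebraic multiplicity = 1, geometric multiplicity = 1
  λ = 4: algebraic multiplicity = 4, geometric multiplicity = 2

Determining the block sizes for each eigenvalue:
  λ = -2: one block (gm = 1), so the single block has size am = 1 → block sizes [1]
  λ = 4: with am = 4 and gm = 2, the partition is not yet determined (e.g. several partitions of 4 into 2 parts exist). Let N = A − (4)·I. Computing rank(N^1) = 3, rank(N^2) = 2, rank(N^3) = 1; the number of blocks of size ≥ j is rank(N^{j−1}) − rank(N^j), giving [2, 1, 1]. So we have 1 block(s) of size 3, 1 block(s) of size 1 → block sizes [3, 1]

Assembling the blocks gives a Jordan form
J =
  [-2, 0, 0, 0, 0]
  [ 0, 4, 1, 0, 0]
  [ 0, 0, 4, 1, 0]
  [ 0, 0, 0, 4, 0]
  [ 0, 0, 0, 0, 4]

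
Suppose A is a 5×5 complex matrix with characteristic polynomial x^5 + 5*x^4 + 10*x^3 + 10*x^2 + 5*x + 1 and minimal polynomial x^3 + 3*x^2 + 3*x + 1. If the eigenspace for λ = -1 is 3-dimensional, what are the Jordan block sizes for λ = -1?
Block sizes for λ = -1: [3, 1, 1]

Step 1 — from the characteristic polynomial, algebraic multiplicity of λ = -1 is 5. From dim ker(A − (-1)·I) = 3, there are exactly 3 Jordan blocks for λ = -1.
Step 2 — from the minimal polynomial, the factor (x + 1)^3 tells us the largest block for λ = -1 has size 3.
Step 3 — with total size 5, 3 blocks, and largest block 3, the block sizes (in nonincreasing order) are [3, 1, 1].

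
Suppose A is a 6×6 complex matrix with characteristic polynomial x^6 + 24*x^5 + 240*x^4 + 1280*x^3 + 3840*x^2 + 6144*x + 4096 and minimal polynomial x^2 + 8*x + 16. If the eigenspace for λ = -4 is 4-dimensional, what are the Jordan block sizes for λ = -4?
Block sizes for λ = -4: [2, 2, 1, 1]

Step 1 — from the characteristic polynomial, algebraic multiplicity of λ = -4 is 6. From dim ker(A − (-4)·I) = 4, there are exactly 4 Jordan blocks for λ = -4.
Step 2 — from the minimal polynomial, the factor (x + 4)^2 tells us the largest block for λ = -4 has size 2.
Step 3 — with total size 6, 4 blocks, and largest block 2, the block sizes (in nonincreasing order) are [2, 2, 1, 1].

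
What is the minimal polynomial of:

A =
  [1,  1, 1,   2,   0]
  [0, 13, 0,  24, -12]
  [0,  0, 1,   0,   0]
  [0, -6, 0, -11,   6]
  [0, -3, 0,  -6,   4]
x^3 - 6*x^2 + 9*x - 4

The characteristic polynomial is χ_A(x) = (x - 4)*(x - 1)^4, so the eigenvalues are known. The minimal polynomial is
  m_A(x) = Π_λ (x − λ)^{k_λ}
where k_λ is the size of the *largest* Jordan block for λ (equivalently, the smallest k with (A − λI)^k v = 0 for every generalised eigenvector v of λ).

  λ = 1: largest Jordan block has size 2, contributing (x − 1)^2
  λ = 4: largest Jordan block has size 1, contributing (x − 4)

So m_A(x) = (x - 4)*(x - 1)^2 = x^3 - 6*x^2 + 9*x - 4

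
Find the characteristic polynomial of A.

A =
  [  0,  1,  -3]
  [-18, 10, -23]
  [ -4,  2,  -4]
x^3 - 6*x^2 + 12*x - 8

Expanding det(x·I − A) (e.g. by cofactor expansion or by noting that A is similar to its Jordan form J, which has the same characteristic polynomial as A) gives
  χ_A(x) = x^3 - 6*x^2 + 12*x - 8
which factors as (x - 2)^3. The eigenvalues (with algebraic multiplicities) are λ = 2 with multiplicity 3.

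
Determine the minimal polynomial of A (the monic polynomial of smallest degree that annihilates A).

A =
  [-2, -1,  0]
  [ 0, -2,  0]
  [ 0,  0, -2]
x^2 + 4*x + 4

The characteristic polynomial is χ_A(x) = (x + 2)^3, so the eigenvalues are known. The minimal polynomial is
  m_A(x) = Π_λ (x − λ)^{k_λ}
where k_λ is the size of the *largest* Jordan block for λ (equivalently, the smallest k with (A − λI)^k v = 0 for every generalised eigenvector v of λ).

  λ = -2: largest Jordan block has size 2, contributing (x + 2)^2

So m_A(x) = (x + 2)^2 = x^2 + 4*x + 4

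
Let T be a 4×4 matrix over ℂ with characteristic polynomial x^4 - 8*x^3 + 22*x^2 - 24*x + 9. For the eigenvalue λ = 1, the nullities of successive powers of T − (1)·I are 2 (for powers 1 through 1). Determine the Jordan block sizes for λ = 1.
Block sizes for λ = 1: [1, 1]

From the dimensions of kernels of powers, the number of Jordan blocks of size at least j is d_j − d_{j−1} where d_j = dim ker(N^j) (with d_0 = 0). Computing the differences gives [2].
The number of blocks of size exactly k is (#blocks of size ≥ k) − (#blocks of size ≥ k + 1), so the partition is: 2 block(s) of size 1.
In nonincreasing order the block sizes are [1, 1].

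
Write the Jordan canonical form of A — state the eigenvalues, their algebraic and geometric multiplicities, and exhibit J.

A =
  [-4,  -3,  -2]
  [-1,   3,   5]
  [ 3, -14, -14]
J_3(-5)

The characteristic polynomial is
  det(x·I − A) = x^3 + 15*x^2 + 75*x + 125 = (x + 5)^3

Eigenvalues and multiplicities (the geometric multiplicity of λ is n − rank(A − λI), which equals the number of Jordan blocks for λ):
  λ = -5: algebraic multiplicity = 3, geometric multiplicity = 1

Determining the block sizes for each eigenvalue:
  λ = -5: one block (gm = 1), so the single block has size am = 3 → block sizes [3]

Assembling the blocks gives a Jordan form
J =
  [-5,  1,  0]
  [ 0, -5,  1]
  [ 0,  0, -5]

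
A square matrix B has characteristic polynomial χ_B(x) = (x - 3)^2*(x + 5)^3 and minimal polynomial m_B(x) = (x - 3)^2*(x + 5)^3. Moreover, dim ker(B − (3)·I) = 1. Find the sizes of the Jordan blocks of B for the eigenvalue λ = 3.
Block sizes for λ = 3: [2]

Step 1 — from the characteristic polynomial, algebraic multiplicity of λ = 3 is 2. From dim ker(B − (3)·I) = 1, there are exactly 1 Jordan blocks for λ = 3.
Step 2 — from the minimal polynomial, the factor (x − 3)^2 tells us the largest block for λ = 3 has size 2.
Step 3 — with total size 2, 1 blocks, and largest block 2, the block sizes (in nonincreasing order) are [2].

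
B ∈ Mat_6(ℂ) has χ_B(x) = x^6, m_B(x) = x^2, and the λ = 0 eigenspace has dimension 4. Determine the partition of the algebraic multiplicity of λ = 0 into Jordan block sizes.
Block sizes for λ = 0: [2, 2, 1, 1]

Step 1 — from the characteristic polynomial, algebraic multiplicity of λ = 0 is 6. From dim ker(B − (0)·I) = 4, there are exactly 4 Jordan blocks for λ = 0.
Step 2 — from the minimal polynomial, the factor (x − 0)^2 tells us the largest block for λ = 0 has size 2.
Step 3 — with total size 6, 4 blocks, and largest block 2, the block sizes (in nonincreasing order) are [2, 2, 1, 1].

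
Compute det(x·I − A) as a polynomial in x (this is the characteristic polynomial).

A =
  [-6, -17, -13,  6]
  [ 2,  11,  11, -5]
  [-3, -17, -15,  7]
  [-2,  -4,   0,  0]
x^4 + 10*x^3 + 33*x^2 + 40*x + 16

Expanding det(x·I − A) (e.g. by cofactor expansion or by noting that A is similar to its Jordan form J, which has the same characteristic polynomial as A) gives
  χ_A(x) = x^4 + 10*x^3 + 33*x^2 + 40*x + 16
which factors as (x + 1)^2*(x + 4)^2. The eigenvalues (with algebraic multiplicities) are λ = -4 with multiplicity 2, λ = -1 with multiplicity 2.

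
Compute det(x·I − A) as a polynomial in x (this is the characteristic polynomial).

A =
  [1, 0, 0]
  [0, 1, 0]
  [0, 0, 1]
x^3 - 3*x^2 + 3*x - 1

Expanding det(x·I − A) (e.g. by cofactor expansion or by noting that A is similar to its Jordan form J, which has the same characteristic polynomial as A) gives
  χ_A(x) = x^3 - 3*x^2 + 3*x - 1
which factors as (x - 1)^3. The eigenvalues (with algebraic multiplicities) are λ = 1 with multiplicity 3.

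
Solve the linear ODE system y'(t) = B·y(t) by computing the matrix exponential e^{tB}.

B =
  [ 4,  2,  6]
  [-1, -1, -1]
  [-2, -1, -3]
e^{tB} =
  [t^2 + 4*t + 1, 2*t, 2*t^2 + 6*t]
  [-t^2/2 - t, 1 - t, -t^2 - t]
  [-t^2/2 - 2*t, -t, -t^2 - 3*t + 1]

Strategy: write B = P · J · P⁻¹ where J is a Jordan canonical form, so e^{tB} = P · e^{tJ} · P⁻¹, and e^{tJ} can be computed block-by-block.

B has Jordan form
J =
  [0, 1, 0]
  [0, 0, 1]
  [0, 0, 0]
(up to reordering of blocks).

Per-block formulas:
  For a 3×3 Jordan block J_3(0): exp(t · J_3(0)) = e^(0t)·(I + t·N + (t^2/2)·N^2), where N is the 3×3 nilpotent shift.

After assembling e^{tJ} and conjugating by P, we get:

e^{tB} =
  [t^2 + 4*t + 1, 2*t, 2*t^2 + 6*t]
  [-t^2/2 - t, 1 - t, -t^2 - t]
  [-t^2/2 - 2*t, -t, -t^2 - 3*t + 1]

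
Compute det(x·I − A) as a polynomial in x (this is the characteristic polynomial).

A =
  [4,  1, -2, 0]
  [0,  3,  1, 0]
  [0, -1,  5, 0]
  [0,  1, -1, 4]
x^4 - 16*x^3 + 96*x^2 - 256*x + 256

Expanding det(x·I − A) (e.g. by cofactor expansion or by noting that A is similar to its Jordan form J, which has the same characteristic polynomial as A) gives
  χ_A(x) = x^4 - 16*x^3 + 96*x^2 - 256*x + 256
which factors as (x - 4)^4. The eigenvalues (with algebraic multiplicities) are λ = 4 with multiplicity 4.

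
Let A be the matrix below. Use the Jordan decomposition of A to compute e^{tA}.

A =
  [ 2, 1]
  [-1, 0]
e^{tA} =
  [t*exp(t) + exp(t), t*exp(t)]
  [-t*exp(t), -t*exp(t) + exp(t)]

Strategy: write A = P · J · P⁻¹ where J is a Jordan canonical form, so e^{tA} = P · e^{tJ} · P⁻¹, and e^{tJ} can be computed block-by-block.

A has Jordan form
J =
  [1, 1]
  [0, 1]
(up to reordering of blocks).

Per-block formulas:
  For a 2×2 Jordan block J_2(1): exp(t · J_2(1)) = e^(1t)·(I + t·N), where N is the 2×2 nilpotent shift.

After assembling e^{tJ} and conjugating by P, we get:

e^{tA} =
  [t*exp(t) + exp(t), t*exp(t)]
  [-t*exp(t), -t*exp(t) + exp(t)]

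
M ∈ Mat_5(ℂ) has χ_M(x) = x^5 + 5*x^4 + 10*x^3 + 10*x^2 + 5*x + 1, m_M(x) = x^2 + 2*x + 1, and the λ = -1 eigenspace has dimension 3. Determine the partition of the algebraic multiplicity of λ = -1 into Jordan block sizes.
Block sizes for λ = -1: [2, 2, 1]

Step 1 — from the characteristic polynomial, algebraic multiplicity of λ = -1 is 5. From dim ker(M − (-1)·I) = 3, there are exactly 3 Jordan blocks for λ = -1.
Step 2 — from the minimal polynomial, the factor (x + 1)^2 tells us the largest block for λ = -1 has size 2.
Step 3 — with total size 5, 3 blocks, and largest block 2, the block sizes (in nonincreasing order) are [2, 2, 1].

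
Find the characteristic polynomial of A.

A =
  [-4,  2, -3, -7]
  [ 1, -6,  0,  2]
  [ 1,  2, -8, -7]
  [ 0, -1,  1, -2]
x^4 + 20*x^3 + 150*x^2 + 500*x + 625

Expanding det(x·I − A) (e.g. by cofactor expansion or by noting that A is similar to its Jordan form J, which has the same characteristic polynomial as A) gives
  χ_A(x) = x^4 + 20*x^3 + 150*x^2 + 500*x + 625
which factors as (x + 5)^4. The eigenvalues (with algebraic multiplicities) are λ = -5 with multiplicity 4.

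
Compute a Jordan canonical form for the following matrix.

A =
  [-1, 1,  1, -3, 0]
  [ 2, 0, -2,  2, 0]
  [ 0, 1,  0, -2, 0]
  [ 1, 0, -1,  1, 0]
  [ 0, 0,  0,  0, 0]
J_2(0) ⊕ J_2(0) ⊕ J_1(0)

The characteristic polynomial is
  det(x·I − A) = x^5

Eigenvalues and multiplicities (the geometric multiplicity of λ is n − rank(A − λI), which equals the number of Jordan blocks for λ):
  λ = 0: algebraic multiplicity = 5, geometric multiplicity = 3

Determining the block sizes for each eigenvalue:
  λ = 0: with am = 5 and gm = 3, the partition is not yet determined (e.g. several partitions of 5 into 3 parts exist). Let N = A − (0)·I. Computing rank(N^1) = 2, rank(N^2) = 0; the number of blocks of size ≥ j is rank(N^{j−1}) − rank(N^j), giving [3, 2]. So we have 2 block(s) of size 2, 1 block(s) of size 1 → block sizes [2, 2, 1]

Assembling the blocks gives a Jordan form
J =
  [0, 1, 0, 0, 0]
  [0, 0, 0, 0, 0]
  [0, 0, 0, 1, 0]
  [0, 0, 0, 0, 0]
  [0, 0, 0, 0, 0]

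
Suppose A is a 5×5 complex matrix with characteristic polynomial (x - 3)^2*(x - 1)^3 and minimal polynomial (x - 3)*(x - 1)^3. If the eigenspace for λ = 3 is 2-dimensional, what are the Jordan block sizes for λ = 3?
Block sizes for λ = 3: [1, 1]

Step 1 — from the characteristic polynomial, algebraic multiplicity of λ = 3 is 2. From dim ker(A − (3)·I) = 2, there are exactly 2 Jordan blocks for λ = 3.
Step 2 — from the minimal polynomial, the factor (x − 3) tells us the largest block for λ = 3 has size 1.
Step 3 — with total size 2, 2 blocks, and largest block 1, the block sizes (in nonincreasing order) are [1, 1].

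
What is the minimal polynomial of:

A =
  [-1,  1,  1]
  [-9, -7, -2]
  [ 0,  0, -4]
x^3 + 12*x^2 + 48*x + 64

The characteristic polynomial is χ_A(x) = (x + 4)^3, so the eigenvalues are known. The minimal polynomial is
  m_A(x) = Π_λ (x − λ)^{k_λ}
where k_λ is the size of the *largest* Jordan block for λ (equivalently, the smallest k with (A − λI)^k v = 0 for every generalised eigenvector v of λ).

  λ = -4: largest Jordan block has size 3, contributing (x + 4)^3

So m_A(x) = (x + 4)^3 = x^3 + 12*x^2 + 48*x + 64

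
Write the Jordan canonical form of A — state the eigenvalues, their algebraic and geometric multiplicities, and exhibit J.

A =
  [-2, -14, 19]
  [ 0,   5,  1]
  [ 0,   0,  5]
J_1(-2) ⊕ J_2(5)

The characteristic polynomial is
  det(x·I − A) = x^3 - 8*x^2 + 5*x + 50 = (x - 5)^2*(x + 2)

Eigenvalues and multiplicities (the geometric multiplicity of λ is n − rank(A − λI), which equals the number of Jordan blocks for λ):
  λ = -2: algebraic multiplicity = 1, geometric multiplicity = 1
  λ = 5: algebraic multiplicity = 2, geometric multiplicity = 1

Determining the block sizes for each eigenvalue:
  λ = -2: one block (gm = 1), so the single block has size am = 1 → block sizes [1]
  λ = 5: one block (gm = 1), so the single block has size am = 2 → block sizes [2]

Assembling the blocks gives a Jordan form
J =
  [-2, 0, 0]
  [ 0, 5, 1]
  [ 0, 0, 5]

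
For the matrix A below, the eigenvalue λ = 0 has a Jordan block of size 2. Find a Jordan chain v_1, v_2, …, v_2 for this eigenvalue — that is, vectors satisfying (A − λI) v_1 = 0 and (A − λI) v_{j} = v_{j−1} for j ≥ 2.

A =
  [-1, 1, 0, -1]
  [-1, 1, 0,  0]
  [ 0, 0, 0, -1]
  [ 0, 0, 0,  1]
A Jordan chain for λ = 0 of length 2:
v_1 = (-1, -1, 0, 0)ᵀ
v_2 = (1, 0, 0, 0)ᵀ

Let N = A − (0)·I. We want v_2 with N^2 v_2 = 0 but N^1 v_2 ≠ 0; then v_{j-1} := N · v_j for j = 2, …, 2.

Pick v_2 = (1, 0, 0, 0)ᵀ.
Then v_1 = N · v_2 = (-1, -1, 0, 0)ᵀ.

Sanity check: (A − (0)·I) v_1 = (0, 0, 0, 0)ᵀ = 0. ✓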